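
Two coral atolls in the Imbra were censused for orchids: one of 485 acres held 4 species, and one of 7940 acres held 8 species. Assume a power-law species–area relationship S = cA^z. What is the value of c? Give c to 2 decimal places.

0.86

z = ln(S₂/S₁) / ln(A₂/A₁) = ln(8/4) / ln(7940/485) = 0.6931 / 2.7955 = 0.2479
c = S₁ / A₁^z = 4 / 485^0.2479 = 4 / 4.634 = 0.8632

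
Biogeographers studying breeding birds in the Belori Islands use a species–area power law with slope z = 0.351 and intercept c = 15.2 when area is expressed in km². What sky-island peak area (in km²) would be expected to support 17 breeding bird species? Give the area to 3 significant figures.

17 = 15.2 × A^0.351  ⇒  A^0.351 = 17/15.2 = 1.118
ln A = ln(1.118) / 0.351 = 0.1119 / 0.351 = 0.3189
A = e^0.3189 ≈ 1.376 km²

1.38 km²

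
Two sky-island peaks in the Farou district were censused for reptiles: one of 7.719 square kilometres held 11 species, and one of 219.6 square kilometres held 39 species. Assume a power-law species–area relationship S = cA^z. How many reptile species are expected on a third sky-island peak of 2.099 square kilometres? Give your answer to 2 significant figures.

z = ln(39/11) / ln(219.6/7.719) = 1.2657 / 3.3481 = 0.3780
c = 11 / 7.719^0.3780 = 11 / 2.165 = 5.08
S₃ = 5.08 × 2.099^0.3780 = 5.08 × 1.324 ≈ 6.724

6.7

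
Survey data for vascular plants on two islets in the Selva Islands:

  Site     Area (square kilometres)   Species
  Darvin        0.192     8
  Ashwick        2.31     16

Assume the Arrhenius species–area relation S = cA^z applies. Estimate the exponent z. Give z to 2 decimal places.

Taking logs: ln S = ln c + z ln A, so z = (ln S₂ − ln S₁)/(ln A₂ − ln A₁).
z = ln(16/8) / ln(2.31/0.192) = ln(2) / ln(12.03) = 0.6931 / 2.4875 = 0.2787

0.28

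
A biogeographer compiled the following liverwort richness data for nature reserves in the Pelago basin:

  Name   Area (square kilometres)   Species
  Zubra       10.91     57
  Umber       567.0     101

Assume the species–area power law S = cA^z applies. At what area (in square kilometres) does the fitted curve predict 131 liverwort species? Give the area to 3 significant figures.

z = ln(101/57) / ln(567/10.91) = 0.5721 / 3.9507 = 0.1448
c = 57 / 10.91^0.1448 = 57 / 1.413 = 40.33
A = (131/40.33)^(1/0.1448) ⇒ ln A = ln(3.248)/0.1448 = 8.1364
A = e^8.1364 ≈ 3417 square kilometres

3420 square kilometres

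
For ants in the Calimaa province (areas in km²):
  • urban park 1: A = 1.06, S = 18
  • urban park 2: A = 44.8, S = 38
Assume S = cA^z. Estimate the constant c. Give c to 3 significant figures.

17.8

z = ln(S₂/S₁) / ln(A₂/A₁) = ln(38/18) / ln(44.8/1.06) = 0.7472 / 3.7439 = 0.1996
c = S₁ / A₁^z = 18 / 1.06^0.1996 = 18 / 1.012 = 17.79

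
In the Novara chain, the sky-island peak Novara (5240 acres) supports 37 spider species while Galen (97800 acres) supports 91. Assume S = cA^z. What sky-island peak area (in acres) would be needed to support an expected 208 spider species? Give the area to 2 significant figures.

1400000 acres

z = ln(91/37) / ln(97800/5240) = 0.8999 / 2.9266 = 0.3075
c = 37 / 5240^0.3075 = 37 / 13.92 = 2.658
A = (208/2.658)^(1/0.3075) ⇒ ln A = ln(78.27)/0.3075 = 14.1790
A = e^14.1790 ≈ 1438386 acres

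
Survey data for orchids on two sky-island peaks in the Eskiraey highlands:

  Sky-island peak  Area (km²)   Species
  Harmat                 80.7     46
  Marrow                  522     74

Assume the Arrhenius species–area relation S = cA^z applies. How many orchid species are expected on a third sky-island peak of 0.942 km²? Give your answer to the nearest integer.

z = ln(74/46) / ln(522/80.7) = 0.4754 / 1.8669 = 0.2547
c = 46 / 80.7^0.2547 = 46 / 3.059 = 15.04
S₃ = 15.04 × 0.942^0.2547 = 15.04 × 0.9849 ≈ 14.81

15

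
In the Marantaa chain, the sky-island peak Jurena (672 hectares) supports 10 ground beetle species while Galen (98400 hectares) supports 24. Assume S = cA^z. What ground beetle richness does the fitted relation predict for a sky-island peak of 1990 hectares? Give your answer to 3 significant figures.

z = ln(24/10) / ln(98400/672) = 0.8755 / 4.9865 = 0.1756
c = 10 / 672^0.1756 = 10 / 3.136 = 3.189
S₃ = 3.189 × 1990^0.1756 = 3.189 × 3.795 ≈ 12.1

12.1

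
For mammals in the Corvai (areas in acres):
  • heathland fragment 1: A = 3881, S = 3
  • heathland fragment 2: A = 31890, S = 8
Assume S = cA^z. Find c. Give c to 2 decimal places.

z = ln(S₂/S₁) / ln(A₂/A₁) = ln(8/3) / ln(31890/3881) = 0.9808 / 2.1062 = 0.4657
c = S₁ / A₁^z = 3 / 3881^0.4657 = 3 / 46.92 = 0.06394

0.06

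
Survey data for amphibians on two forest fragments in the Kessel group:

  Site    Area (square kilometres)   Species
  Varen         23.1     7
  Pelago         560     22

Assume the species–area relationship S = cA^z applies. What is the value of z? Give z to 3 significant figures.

Taking logs: ln S = ln c + z ln A, so z = (ln S₂ − ln S₁)/(ln A₂ − ln A₁).
z = ln(22/7) / ln(560/23.1) = ln(3.143) / ln(24.24) = 1.1451 / 3.1881 = 0.3592

0.359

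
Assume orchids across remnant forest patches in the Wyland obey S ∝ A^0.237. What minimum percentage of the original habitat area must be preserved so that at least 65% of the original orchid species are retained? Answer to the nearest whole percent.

16%

Need (A_new/A_old)^0.237 = 0.65, so A_new/A_old = 0.65^(1/0.237) = 0.65^4.219
ln(A_new/A_old) = ln 0.65 / 0.237 = -0.4308 / 0.237 = -1.8176
A_new/A_old = e^-1.8176 ≈ 0.1624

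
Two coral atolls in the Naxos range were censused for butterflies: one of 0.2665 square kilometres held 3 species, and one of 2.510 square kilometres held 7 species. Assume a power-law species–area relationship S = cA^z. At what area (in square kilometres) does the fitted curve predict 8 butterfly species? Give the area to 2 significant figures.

z = ln(7/3) / ln(2.51/0.2665) = 0.8473 / 2.2427 = 0.3778
c = 3 / 0.2665^0.3778 = 3 / 0.6068 = 4.944
A = (8/4.944)^(1/0.3778) ⇒ ln A = ln(1.618)/0.3778 = 1.2737
A = e^1.2737 ≈ 3.574 square kilometres

3.6 square kilometres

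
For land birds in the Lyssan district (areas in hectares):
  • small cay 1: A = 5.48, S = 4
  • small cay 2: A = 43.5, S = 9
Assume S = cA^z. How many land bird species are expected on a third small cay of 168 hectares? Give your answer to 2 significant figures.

z = ln(9/4) / ln(43.5/5.48) = 0.8109 / 2.0717 = 0.3914
c = 4 / 5.48^0.3914 = 4 / 1.946 = 2.055
S₃ = 2.055 × 168^0.3914 = 2.055 × 7.431 ≈ 15.27

15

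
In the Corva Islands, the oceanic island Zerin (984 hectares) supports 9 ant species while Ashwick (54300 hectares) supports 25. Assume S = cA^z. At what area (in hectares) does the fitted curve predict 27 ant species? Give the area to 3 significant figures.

73500 hectares

z = ln(25/9) / ln(54300/984) = 1.0217 / 4.0107 = 0.2547
c = 9 / 984^0.2547 = 9 / 5.787 = 1.555
A = (27/1.555)^(1/0.2547) ⇒ ln A = ln(17.36)/0.2547 = 11.2044
A = e^11.2044 ≈ 73453 hectares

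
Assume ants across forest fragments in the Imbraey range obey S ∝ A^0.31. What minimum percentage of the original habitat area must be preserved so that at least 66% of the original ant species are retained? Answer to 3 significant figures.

26.2%

Need (A_new/A_old)^0.31 = 0.66, so A_new/A_old = 0.66^(1/0.31) = 0.66^3.226
ln(A_new/A_old) = ln 0.66 / 0.31 = -0.4155 / 0.31 = -1.3404
A_new/A_old = e^-1.3404 ≈ 0.2617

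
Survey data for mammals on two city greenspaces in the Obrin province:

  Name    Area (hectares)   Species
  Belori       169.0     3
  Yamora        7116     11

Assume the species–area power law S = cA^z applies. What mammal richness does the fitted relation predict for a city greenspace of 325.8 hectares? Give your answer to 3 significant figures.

3.77

z = ln(11/3) / ln(7116/169) = 1.2993 / 3.7402 = 0.3474
c = 3 / 169^0.3474 = 3 / 5.942 = 0.5049
S₃ = 0.5049 × 325.8^0.3474 = 0.5049 × 7.464 ≈ 3.768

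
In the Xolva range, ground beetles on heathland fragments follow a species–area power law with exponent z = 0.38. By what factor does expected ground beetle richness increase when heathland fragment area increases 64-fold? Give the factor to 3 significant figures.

S₂/S₁ = (A₂/A₁)^z = 64^0.38
ln(S₂/S₁) = 0.38 × ln 64 = 0.38 × 4.1589 = 1.5804
S₂/S₁ = e^1.5804 ≈ 4.857

4.86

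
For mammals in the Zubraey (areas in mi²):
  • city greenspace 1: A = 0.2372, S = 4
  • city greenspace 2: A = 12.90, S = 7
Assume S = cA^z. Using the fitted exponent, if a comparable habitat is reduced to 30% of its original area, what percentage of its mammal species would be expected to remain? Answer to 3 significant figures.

84.5%

z = ln(7/4) / ln(12.9/0.2372) = 0.5596 / 3.9961 = 0.1400
S_new/S_old = (A_new/A_old)^z = 0.3^0.1400 = exp(0.1400 × -1.2040) = 0.8448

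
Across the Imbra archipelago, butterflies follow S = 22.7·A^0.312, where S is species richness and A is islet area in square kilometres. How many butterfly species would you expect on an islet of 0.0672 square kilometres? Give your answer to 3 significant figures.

S = 22.7 × 0.0672^0.312 = 22.7 × 0.4307 ≈ 9.776

9.78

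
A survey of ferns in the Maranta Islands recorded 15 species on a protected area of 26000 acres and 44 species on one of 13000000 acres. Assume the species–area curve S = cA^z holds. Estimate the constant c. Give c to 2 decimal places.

2.58

z = ln(S₂/S₁) / ln(A₂/A₁) = ln(44/15) / ln(13000000/26000) = 1.0761 / 6.2146 = 0.1732
c = S₁ / A₁^z = 15 / 26000^0.1732 = 15 / 5.814 = 2.58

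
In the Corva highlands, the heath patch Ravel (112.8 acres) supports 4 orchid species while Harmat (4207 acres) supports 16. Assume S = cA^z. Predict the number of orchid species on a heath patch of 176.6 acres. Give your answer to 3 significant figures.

z = ln(16/4) / ln(4207/112.8) = 1.3863 / 3.6189 = 0.3831
c = 4 / 112.8^0.3831 = 4 / 6.112 = 0.6545
S₃ = 0.6545 × 176.6^0.3831 = 0.6545 × 7.257 ≈ 4.749

4.75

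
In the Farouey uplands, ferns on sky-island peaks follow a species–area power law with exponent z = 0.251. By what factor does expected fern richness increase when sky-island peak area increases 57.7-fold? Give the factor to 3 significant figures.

2.77

S₂/S₁ = (A₂/A₁)^z = 57.7^0.251
ln(S₂/S₁) = 0.251 × ln 57.7 = 0.251 × 4.0553 = 1.0179
S₂/S₁ = e^1.0179 ≈ 2.767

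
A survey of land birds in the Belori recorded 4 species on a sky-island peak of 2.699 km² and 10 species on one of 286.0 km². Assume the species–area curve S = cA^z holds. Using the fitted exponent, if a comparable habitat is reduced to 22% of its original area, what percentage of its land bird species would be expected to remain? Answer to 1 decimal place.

74.3%

z = ln(10/4) / ln(286/2.699) = 0.9163 / 4.6631 = 0.1965
S_new/S_old = (A_new/A_old)^z = 0.22^0.1965 = exp(0.1965 × -1.5141) = 0.7427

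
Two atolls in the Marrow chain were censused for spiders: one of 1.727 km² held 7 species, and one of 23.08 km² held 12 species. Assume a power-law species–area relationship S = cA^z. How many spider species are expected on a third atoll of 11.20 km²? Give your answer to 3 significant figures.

10.3

z = ln(12/7) / ln(23.08/1.727) = 0.5390 / 2.5926 = 0.2079
c = 7 / 1.727^0.2079 = 7 / 1.12 = 6.248
S₃ = 6.248 × 11.2^0.2079 = 6.248 × 1.652 ≈ 10.33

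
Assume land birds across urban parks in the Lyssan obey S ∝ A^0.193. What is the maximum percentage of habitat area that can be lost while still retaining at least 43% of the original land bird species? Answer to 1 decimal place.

Need (A_new/A_old)^0.193 = 0.43, so A_new/A_old = 0.43^(1/0.193) = 0.43^5.181
ln(A_new/A_old) = ln 0.43 / 0.193 = -0.8440 / 0.193 = -4.3729
A_new/A_old = e^-4.3729 ≈ 0.01261
Fraction that can be lost = 1 − 0.01261 = 0.9874

98.7%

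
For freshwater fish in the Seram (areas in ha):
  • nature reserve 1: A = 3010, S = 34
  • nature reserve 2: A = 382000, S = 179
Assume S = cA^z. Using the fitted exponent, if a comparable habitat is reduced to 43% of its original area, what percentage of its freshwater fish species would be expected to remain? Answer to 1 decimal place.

z = ln(179/34) / ln(382000/3010) = 1.6610 / 4.8435 = 0.3429
S_new/S_old = (A_new/A_old)^z = 0.43^0.3429 = exp(0.3429 × -0.8440) = 0.7487

74.9%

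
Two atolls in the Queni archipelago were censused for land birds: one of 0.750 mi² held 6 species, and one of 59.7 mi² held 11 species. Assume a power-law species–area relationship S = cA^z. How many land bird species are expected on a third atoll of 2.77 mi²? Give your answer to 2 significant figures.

z = ln(11/6) / ln(59.7/0.75) = 0.6061 / 4.3770 = 0.1385
c = 6 / 0.75^0.1385 = 6 / 0.9609 = 6.244
S₃ = 6.244 × 2.77^0.1385 = 6.244 × 1.152 ≈ 7.19

7.2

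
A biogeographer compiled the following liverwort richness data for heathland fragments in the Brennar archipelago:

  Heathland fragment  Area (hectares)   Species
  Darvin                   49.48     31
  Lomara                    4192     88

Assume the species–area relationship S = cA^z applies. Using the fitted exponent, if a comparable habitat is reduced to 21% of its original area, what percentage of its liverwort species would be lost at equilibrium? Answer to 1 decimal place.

30.7%

z = ln(88/31) / ln(4192/49.48) = 1.0433 / 4.4394 = 0.2350
S_new/S_old = (A_new/A_old)^z = 0.21^0.2350 = exp(0.2350 × -1.5606) = 0.693
Fraction lost = 1 − 0.693 = 0.307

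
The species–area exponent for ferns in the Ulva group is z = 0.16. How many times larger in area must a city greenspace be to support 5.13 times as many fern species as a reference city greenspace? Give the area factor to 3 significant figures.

27400

(A₂/A₁)^0.16 = 5.13, so A₂/A₁ = 5.13^(1/0.16) = 5.13^6.25
ln(A₂/A₁) = ln 5.13 / 0.16 = 1.6351 / 0.16 = 10.2194
A₂/A₁ = e^10.2194 ≈ 27430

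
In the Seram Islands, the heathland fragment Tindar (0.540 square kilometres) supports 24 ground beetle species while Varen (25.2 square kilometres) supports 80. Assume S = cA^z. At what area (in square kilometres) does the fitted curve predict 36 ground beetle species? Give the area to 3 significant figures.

1.97 square kilometres

z = ln(80/24) / ln(25.2/0.54) = 1.2040 / 3.8430 = 0.3133
c = 24 / 0.54^0.3133 = 24 / 0.8244 = 29.11
A = (36/29.11)^(1/0.3133) ⇒ ln A = ln(1.237)/0.3133 = 0.6780
A = e^0.6780 ≈ 1.97 square kilometres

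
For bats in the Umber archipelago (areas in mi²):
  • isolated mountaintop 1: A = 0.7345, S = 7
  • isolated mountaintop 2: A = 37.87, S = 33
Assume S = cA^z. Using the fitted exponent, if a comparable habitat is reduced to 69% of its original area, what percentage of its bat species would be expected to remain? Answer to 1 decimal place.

z = ln(33/7) / ln(37.87/0.7345) = 1.5506 / 3.9427 = 0.3933
S_new/S_old = (A_new/A_old)^z = 0.69^0.3933 = exp(0.3933 × -0.3711) = 0.8642

86.4%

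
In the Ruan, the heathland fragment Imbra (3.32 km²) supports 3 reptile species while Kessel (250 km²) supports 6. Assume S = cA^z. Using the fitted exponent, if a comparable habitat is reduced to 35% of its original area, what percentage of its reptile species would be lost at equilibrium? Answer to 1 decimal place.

z = ln(6/3) / ln(250/3.32) = 0.6931 / 4.3215 = 0.1604
S_new/S_old = (A_new/A_old)^z = 0.35^0.1604 = exp(0.1604 × -1.0498) = 0.845
Fraction lost = 1 − 0.845 = 0.155

15.5%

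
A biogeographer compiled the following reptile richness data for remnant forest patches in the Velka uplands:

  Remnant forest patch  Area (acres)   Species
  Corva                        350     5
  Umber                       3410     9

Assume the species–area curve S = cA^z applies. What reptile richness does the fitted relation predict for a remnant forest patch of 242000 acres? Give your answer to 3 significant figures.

z = ln(9/5) / ln(3410/350) = 0.5878 / 2.2765 = 0.2582
c = 5 / 350^0.2582 = 5 / 4.538 = 1.102
S₃ = 1.102 × 242000^0.2582 = 1.102 × 24.55 ≈ 27.05

27.1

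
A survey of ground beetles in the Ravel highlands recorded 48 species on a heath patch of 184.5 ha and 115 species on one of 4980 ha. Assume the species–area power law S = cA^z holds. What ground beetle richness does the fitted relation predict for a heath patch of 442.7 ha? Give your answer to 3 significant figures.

z = ln(115/48) / ln(4980/184.5) = 0.8737 / 3.2955 = 0.2651
c = 48 / 184.5^0.2651 = 48 / 3.988 = 12.04
S₃ = 12.04 × 442.7^0.2651 = 12.04 × 5.03 ≈ 60.54

60.5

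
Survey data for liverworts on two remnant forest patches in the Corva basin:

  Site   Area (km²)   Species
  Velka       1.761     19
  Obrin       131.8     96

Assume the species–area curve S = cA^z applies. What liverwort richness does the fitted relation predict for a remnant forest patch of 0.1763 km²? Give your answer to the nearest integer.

8

z = ln(96/19) / ln(131.8/1.761) = 1.6199 / 4.3154 = 0.3754
c = 19 / 1.761^0.3754 = 19 / 1.237 = 15.36
S₃ = 15.36 × 0.1763^0.3754 = 15.36 × 0.5213 ≈ 8.009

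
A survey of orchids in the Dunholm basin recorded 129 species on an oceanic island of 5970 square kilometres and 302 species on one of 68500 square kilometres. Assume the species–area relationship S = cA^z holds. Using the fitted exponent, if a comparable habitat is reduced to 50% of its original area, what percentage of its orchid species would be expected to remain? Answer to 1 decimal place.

z = ln(302/129) / ln(68500/5970) = 0.8506 / 2.4401 = 0.3486
S_new/S_old = (A_new/A_old)^z = 0.5^0.3486 = exp(0.3486 × -0.6931) = 0.7853

78.5%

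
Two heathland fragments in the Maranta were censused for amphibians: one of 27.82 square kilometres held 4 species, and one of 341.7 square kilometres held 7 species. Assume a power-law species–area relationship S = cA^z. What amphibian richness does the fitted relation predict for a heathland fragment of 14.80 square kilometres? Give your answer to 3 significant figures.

z = ln(7/4) / ln(341.7/27.82) = 0.5596 / 2.5082 = 0.2231
c = 4 / 27.82^0.2231 = 4 / 2.1 = 1.905
S₃ = 1.905 × 14.8^0.2231 = 1.905 × 1.824 ≈ 3.475

3.47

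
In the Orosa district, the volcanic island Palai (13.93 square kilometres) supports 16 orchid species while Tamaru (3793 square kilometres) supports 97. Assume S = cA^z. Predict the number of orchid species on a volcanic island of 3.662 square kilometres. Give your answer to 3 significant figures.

z = ln(97/16) / ln(3793/13.93) = 1.8021 / 5.6069 = 0.3214
c = 16 / 13.93^0.3214 = 16 / 2.332 = 6.862
S₃ = 6.862 × 3.662^0.3214 = 6.862 × 1.518 ≈ 10.41

10.4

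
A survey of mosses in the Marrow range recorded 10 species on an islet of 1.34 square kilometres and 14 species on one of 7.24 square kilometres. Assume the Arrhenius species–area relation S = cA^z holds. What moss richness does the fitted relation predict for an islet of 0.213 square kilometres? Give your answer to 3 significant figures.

6.93

z = ln(14/10) / ln(7.24/1.34) = 0.3365 / 1.6870 = 0.1995
c = 10 / 1.34^0.1995 = 10 / 1.06 = 9.433
S₃ = 9.433 × 0.213^0.1995 = 9.433 × 0.7346 ≈ 6.929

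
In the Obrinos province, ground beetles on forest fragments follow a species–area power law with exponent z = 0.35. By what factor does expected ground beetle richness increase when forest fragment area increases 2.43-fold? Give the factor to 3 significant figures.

S₂/S₁ = (A₂/A₁)^z = 2.43^0.35
ln(S₂/S₁) = 0.35 × ln 2.43 = 0.35 × 0.8879 = 0.3108
S₂/S₁ = e^0.3108 ≈ 1.364

1.36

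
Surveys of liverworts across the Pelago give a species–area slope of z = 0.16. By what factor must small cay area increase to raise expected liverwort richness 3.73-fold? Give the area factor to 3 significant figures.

3740

(A₂/A₁)^0.16 = 3.73, so A₂/A₁ = 3.73^(1/0.16) = 3.73^6.25
ln(A₂/A₁) = ln 3.73 / 0.16 = 1.3164 / 0.16 = 8.2276
A₂/A₁ = e^8.2276 ≈ 3743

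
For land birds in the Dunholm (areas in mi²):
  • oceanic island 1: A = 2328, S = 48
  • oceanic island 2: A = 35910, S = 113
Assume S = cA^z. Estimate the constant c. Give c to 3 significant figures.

4.24

z = ln(S₂/S₁) / ln(A₂/A₁) = ln(113/48) / ln(35910/2328) = 0.8562 / 2.7360 = 0.3129
c = S₁ / A₁^z = 48 / 2328^0.3129 = 48 / 11.31 = 4.242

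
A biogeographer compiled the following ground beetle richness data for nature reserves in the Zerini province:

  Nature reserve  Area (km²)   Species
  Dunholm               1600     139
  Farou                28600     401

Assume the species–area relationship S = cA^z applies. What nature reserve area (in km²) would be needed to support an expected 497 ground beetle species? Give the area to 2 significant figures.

z = ln(401/139) / ln(28600/1600) = 1.0595 / 2.8834 = 0.3674
c = 139 / 1600^0.3674 = 139 / 15.04 = 9.24
A = (497/9.24)^(1/0.3674) ⇒ ln A = ln(53.79)/0.3674 = 10.8453
A = e^10.8453 ≈ 51291 km²

51000 km²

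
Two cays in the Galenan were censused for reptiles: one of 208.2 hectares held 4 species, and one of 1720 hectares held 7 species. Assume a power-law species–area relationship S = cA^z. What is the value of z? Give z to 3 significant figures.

Taking logs: ln S = ln c + z ln A, so z = (ln S₂ − ln S₁)/(ln A₂ − ln A₁).
z = ln(7/4) / ln(1720/208.2) = ln(1.75) / ln(8.261) = 0.5596 / 2.1116 = 0.2650

0.265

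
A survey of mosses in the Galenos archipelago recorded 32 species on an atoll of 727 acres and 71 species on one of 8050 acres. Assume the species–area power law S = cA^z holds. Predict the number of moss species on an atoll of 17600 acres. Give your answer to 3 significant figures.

92.0

z = ln(71/32) / ln(8050/727) = 0.7969 / 2.4045 = 0.3314
c = 32 / 727^0.3314 = 32 / 8.88 = 3.604
S₃ = 3.604 × 17600^0.3314 = 3.604 × 25.53 ≈ 92.01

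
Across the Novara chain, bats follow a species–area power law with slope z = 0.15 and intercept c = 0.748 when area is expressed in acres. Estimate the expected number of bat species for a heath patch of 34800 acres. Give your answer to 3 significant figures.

3.59

S = 0.748 × 34800^0.15 = 0.748 × 4.8 ≈ 3.59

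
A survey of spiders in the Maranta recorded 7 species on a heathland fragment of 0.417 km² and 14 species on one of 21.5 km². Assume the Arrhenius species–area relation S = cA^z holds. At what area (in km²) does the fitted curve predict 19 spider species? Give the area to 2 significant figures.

z = ln(14/7) / ln(21.5/0.417) = 0.6931 / 3.9427 = 0.1758
c = 7 / 0.417^0.1758 = 7 / 0.8575 = 8.164
A = (19/8.164)^(1/0.1758) ⇒ ln A = ln(2.327)/0.1758 = 4.8051
A = e^4.8051 ≈ 122.1 km²

120 km²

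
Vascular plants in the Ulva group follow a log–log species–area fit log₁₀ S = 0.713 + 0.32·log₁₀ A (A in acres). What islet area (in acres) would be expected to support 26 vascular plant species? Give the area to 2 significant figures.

160 acres

26 = 5.164 × A^0.32  ⇒  A^0.32 = 26/5.164 = 5.035
ln A = ln(5.035) / 0.32 = 1.6164 / 0.32 = 5.0511
A = e^5.0511 ≈ 156.2 acres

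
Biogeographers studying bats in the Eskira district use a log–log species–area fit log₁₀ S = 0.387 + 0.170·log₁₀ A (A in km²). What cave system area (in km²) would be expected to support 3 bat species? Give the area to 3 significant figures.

3.39 km²

3 = 2.438 × A^0.17  ⇒  A^0.17 = 3/2.438 = 1.231
ln A = ln(1.231) / 0.17 = 0.2075 / 0.17 = 1.2207
A = e^1.2207 ≈ 3.389 km²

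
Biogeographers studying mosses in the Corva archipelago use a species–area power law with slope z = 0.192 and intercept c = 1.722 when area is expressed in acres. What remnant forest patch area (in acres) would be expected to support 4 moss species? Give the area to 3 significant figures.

4 = 1.722 × A^0.192  ⇒  A^0.192 = 4/1.722 = 2.323
ln A = ln(2.323) / 0.192 = 0.8428 / 0.192 = 4.3896
A = e^4.3896 ≈ 80.61 acres

80.6 acres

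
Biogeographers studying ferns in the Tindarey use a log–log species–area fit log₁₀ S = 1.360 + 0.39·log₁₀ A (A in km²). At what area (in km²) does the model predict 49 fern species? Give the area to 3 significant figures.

49 = 22.91 × A^0.39  ⇒  A^0.39 = 49/22.91 = 2.139
ln A = ln(2.139) / 0.39 = 0.7603 / 0.39 = 1.9495
A = e^1.9495 ≈ 7.025 km²

7.03 km²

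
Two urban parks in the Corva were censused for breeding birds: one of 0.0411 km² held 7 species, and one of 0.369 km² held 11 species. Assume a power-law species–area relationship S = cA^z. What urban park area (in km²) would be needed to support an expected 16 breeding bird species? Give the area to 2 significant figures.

z = ln(11/7) / ln(0.369/0.0411) = 0.4520 / 2.1948 = 0.2059
c = 7 / 0.0411^0.2059 = 7 / 0.5183 = 13.51
A = (16/13.51)^(1/0.2059) ⇒ ln A = ln(1.185)/0.2059 = 0.8225
A = e^0.8225 ≈ 2.276 km²

2.3 km²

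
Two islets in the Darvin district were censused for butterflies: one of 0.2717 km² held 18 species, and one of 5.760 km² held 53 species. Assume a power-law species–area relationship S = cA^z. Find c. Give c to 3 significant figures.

z = ln(S₂/S₁) / ln(A₂/A₁) = ln(53/18) / ln(5.76/0.2717) = 1.0799 / 3.0540 = 0.3536
c = S₁ / A₁^z = 18 / 0.2717^0.3536 = 18 / 0.6308 = 28.54

28.5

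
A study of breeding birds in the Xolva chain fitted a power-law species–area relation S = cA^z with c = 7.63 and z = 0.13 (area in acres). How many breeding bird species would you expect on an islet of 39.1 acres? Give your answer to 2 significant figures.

S = 7.63 × 39.1^0.13
ln S = ln 7.63 + 0.13 × ln 39.1 = 2.0321 + 0.13 × 3.6661 = 2.5087
S = e^2.5087 ≈ 12.29

12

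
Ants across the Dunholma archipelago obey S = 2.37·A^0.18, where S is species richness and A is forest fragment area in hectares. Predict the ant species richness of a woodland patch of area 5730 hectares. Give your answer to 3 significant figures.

11.3

S = 2.37 × 5730^0.18
ln S = ln 2.37 + 0.18 × ln 5730 = 0.8629 + 0.18 × 8.6535 = 2.4205
S = e^2.4205 ≈ 11.25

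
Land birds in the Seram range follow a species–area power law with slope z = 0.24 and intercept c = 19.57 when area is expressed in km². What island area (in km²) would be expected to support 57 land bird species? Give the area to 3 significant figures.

57 = 19.57 × A^0.24  ⇒  A^0.24 = 57/19.57 = 2.913
ln A = ln(2.913) / 0.24 = 1.0691 / 0.24 = 4.4544
A = e^4.4544 ≈ 86 km²

86.0 km²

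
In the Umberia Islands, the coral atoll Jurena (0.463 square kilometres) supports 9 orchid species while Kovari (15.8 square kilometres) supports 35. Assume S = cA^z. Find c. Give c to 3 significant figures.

12.1

z = ln(S₂/S₁) / ln(A₂/A₁) = ln(35/9) / ln(15.8/0.463) = 1.3581 / 3.5300 = 0.3847
c = S₁ / A₁^z = 9 / 0.463^0.3847 = 9 / 0.7436 = 12.1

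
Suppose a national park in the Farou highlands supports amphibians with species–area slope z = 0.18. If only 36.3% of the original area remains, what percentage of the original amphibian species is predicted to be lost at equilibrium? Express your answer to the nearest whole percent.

S_new/S_old = (A_new/A_old)^z = 0.363^0.18
= exp(0.18 × ln 0.363) = exp(0.18 × -1.0134) = exp(-0.1824) ≈ 0.8333
Fraction lost = 1 − 0.8333 = 0.1667

17%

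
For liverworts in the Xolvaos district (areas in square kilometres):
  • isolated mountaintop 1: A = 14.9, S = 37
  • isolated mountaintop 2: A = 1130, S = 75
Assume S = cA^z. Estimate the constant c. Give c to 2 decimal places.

z = ln(S₂/S₁) / ln(A₂/A₁) = ln(75/37) / ln(1130/14.9) = 0.7066 / 4.3286 = 0.1632
c = S₁ / A₁^z = 37 / 14.9^0.1632 = 37 / 1.554 = 23.81

23.81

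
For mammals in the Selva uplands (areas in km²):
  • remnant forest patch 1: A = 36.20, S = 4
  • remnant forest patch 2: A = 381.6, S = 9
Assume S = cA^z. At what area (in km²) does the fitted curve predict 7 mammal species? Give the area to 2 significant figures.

180 km²

z = ln(9/4) / ln(381.6/36.2) = 0.8109 / 2.3553 = 0.3443
c = 4 / 36.2^0.3443 = 4 / 3.441 = 1.163
A = (7/1.163)^(1/0.3443) ⇒ ln A = ln(6.021)/0.3443 = 5.2144
A = e^5.2144 ≈ 183.9 km²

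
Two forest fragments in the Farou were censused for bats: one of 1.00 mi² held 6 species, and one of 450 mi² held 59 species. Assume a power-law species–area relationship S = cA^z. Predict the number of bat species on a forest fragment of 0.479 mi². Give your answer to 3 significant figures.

4.56

z = ln(59/6) / ln(450/1) = 2.2858 / 6.1092 = 0.3742
c = 6 / 1^0.3742 = 6 / 1 = 6
S₃ = 6 × 0.479^0.3742 = 6 × 0.7593 ≈ 4.556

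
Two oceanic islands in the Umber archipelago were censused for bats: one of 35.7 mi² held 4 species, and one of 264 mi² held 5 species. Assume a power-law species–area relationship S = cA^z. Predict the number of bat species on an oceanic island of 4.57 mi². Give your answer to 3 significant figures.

3.18

z = ln(5/4) / ln(264/35.7) = 0.2231 / 2.0008 = 0.1115
c = 4 / 35.7^0.1115 = 4 / 1.49 = 2.685
S₃ = 2.685 × 4.57^0.1115 = 2.685 × 1.185 ≈ 3.18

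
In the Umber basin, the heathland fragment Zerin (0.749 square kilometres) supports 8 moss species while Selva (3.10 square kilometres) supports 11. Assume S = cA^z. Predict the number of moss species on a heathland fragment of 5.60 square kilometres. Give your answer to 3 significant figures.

12.6

z = ln(11/8) / ln(3.1/0.749) = 0.3185 / 1.4204 = 0.2242
c = 8 / 0.749^0.2242 = 8 / 0.9373 = 8.536
S₃ = 8.536 × 5.6^0.2242 = 8.536 × 1.471 ≈ 12.56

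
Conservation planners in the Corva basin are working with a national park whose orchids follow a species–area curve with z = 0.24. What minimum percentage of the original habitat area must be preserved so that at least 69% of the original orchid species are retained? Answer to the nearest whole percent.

Need (A_new/A_old)^0.24 = 0.69, so A_new/A_old = 0.69^(1/0.24) = 0.69^4.167
ln(A_new/A_old) = ln 0.69 / 0.24 = -0.3711 / 0.24 = -1.5461
A_new/A_old = e^-1.5461 ≈ 0.2131

21%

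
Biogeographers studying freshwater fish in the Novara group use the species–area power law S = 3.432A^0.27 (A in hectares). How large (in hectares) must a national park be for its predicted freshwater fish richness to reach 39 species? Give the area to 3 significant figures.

39 = 3.432 × A^0.27  ⇒  A^0.27 = 39/3.432 = 11.36
ln A = ln(11.36) / 0.27 = 2.4304 / 0.27 = 9.0015
A = e^9.0015 ≈ 8116 hectares

8120 hectares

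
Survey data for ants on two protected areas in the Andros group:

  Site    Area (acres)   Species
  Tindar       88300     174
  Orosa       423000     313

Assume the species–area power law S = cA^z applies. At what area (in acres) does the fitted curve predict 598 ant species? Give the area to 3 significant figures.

2380000 acres

z = ln(313/174) / ln(423000/88300) = 0.5871 / 1.5666 = 0.3748
c = 174 / 88300^0.3748 = 174 / 71.39 = 2.437
A = (598/2.437)^(1/0.3748) ⇒ ln A = ln(245.4)/0.3748 = 14.6825
A = e^14.6825 ≈ 2379715 acres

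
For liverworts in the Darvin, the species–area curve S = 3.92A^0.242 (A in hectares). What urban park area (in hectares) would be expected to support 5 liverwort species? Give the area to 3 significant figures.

2.73 hectares

5 = 3.92 × A^0.242  ⇒  A^0.242 = 5/3.92 = 1.276
ln A = ln(1.276) / 0.242 = 0.2433 / 0.242 = 1.0056
A = e^1.0056 ≈ 2.733 hectares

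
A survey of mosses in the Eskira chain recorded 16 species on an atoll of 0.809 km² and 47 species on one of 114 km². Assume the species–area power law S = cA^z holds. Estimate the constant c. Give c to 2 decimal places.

z = ln(S₂/S₁) / ln(A₂/A₁) = ln(47/16) / ln(114/0.809) = 1.0776 / 4.9482 = 0.2178
c = S₁ / A₁^z = 16 / 0.809^0.2178 = 16 / 0.9549 = 16.76

16.76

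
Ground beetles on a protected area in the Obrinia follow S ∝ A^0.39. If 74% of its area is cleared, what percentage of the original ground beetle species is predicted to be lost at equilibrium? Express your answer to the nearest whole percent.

41%

S_new/S_old = (A_new/A_old)^z = 0.26^0.39
= exp(0.39 × ln 0.26) = exp(0.39 × -1.3471) = exp(-0.5254) ≈ 0.5913
Fraction lost = 1 − 0.5913 = 0.4087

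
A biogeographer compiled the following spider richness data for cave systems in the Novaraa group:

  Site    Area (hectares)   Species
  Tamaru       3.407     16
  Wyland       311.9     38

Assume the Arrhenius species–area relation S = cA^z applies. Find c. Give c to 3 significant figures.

z = ln(S₂/S₁) / ln(A₂/A₁) = ln(38/16) / ln(311.9/3.407) = 0.8650 / 4.5169 = 0.1915
c = S₁ / A₁^z = 16 / 3.407^0.1915 = 16 / 1.265 = 12.65

12.7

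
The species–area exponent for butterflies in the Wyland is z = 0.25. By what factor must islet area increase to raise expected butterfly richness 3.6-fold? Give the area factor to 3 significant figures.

168

(A₂/A₁)^0.25 = 3.6, so A₂/A₁ = 3.6^(1/0.25) = 3.6^4
ln(A₂/A₁) = ln 3.6 / 0.25 = 1.2809 / 0.25 = 5.1237
A₂/A₁ = e^5.1237 ≈ 168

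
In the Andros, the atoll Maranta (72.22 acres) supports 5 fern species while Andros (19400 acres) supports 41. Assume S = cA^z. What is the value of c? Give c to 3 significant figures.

0.999

z = ln(S₂/S₁) / ln(A₂/A₁) = ln(41/5) / ln(19400/72.22) = 2.1041 / 5.5933 = 0.3762
c = S₁ / A₁^z = 5 / 72.22^0.3762 = 5 / 5.003 = 0.9995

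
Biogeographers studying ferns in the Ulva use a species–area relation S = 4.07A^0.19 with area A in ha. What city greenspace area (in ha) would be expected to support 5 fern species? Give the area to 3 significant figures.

2.95 ha

5 = 4.07 × A^0.19  ⇒  A^0.19 = 5/4.07 = 1.229
ln A = ln(1.229) / 0.19 = 0.2058 / 0.19 = 1.0831
A = e^1.0831 ≈ 2.954 ha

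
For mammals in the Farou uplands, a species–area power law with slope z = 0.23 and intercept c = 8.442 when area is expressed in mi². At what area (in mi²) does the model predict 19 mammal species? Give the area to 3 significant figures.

34.0 mi²

19 = 8.442 × A^0.23  ⇒  A^0.23 = 19/8.442 = 2.251
ln A = ln(2.251) / 0.23 = 0.8112 / 0.23 = 3.5270
A = e^3.5270 ≈ 34.02 mi²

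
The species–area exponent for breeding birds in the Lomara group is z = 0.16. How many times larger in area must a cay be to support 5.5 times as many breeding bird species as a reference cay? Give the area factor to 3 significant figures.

(A₂/A₁)^0.16 = 5.5, so A₂/A₁ = 5.5^(1/0.16) = 5.5^6.25
ln(A₂/A₁) = ln 5.5 / 0.16 = 1.7047 / 0.16 = 10.6547
A₂/A₁ = e^10.6547 ≈ 42390

42400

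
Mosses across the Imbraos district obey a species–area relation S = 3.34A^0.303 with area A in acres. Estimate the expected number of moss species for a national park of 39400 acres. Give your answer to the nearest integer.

S = 3.34 × 39400^0.303
ln S = ln 3.34 + 0.303 × ln 39400 = 1.2060 + 0.303 × 10.5815 = 4.4122
S = e^4.4122 ≈ 82.45

82 species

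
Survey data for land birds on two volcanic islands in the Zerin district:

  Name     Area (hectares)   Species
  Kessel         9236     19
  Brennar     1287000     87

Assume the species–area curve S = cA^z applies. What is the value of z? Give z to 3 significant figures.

Taking logs: ln S = ln c + z ln A, so z = (ln S₂ − ln S₁)/(ln A₂ − ln A₁).
z = ln(87/19) / ln(1287000/9236) = ln(4.579) / ln(139.3) = 1.5215 / 4.9370 = 0.3082

0.308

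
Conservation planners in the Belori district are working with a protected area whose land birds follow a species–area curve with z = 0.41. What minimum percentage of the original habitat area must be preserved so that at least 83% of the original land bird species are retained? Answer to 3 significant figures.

63.5%

Need (A_new/A_old)^0.41 = 0.83, so A_new/A_old = 0.83^(1/0.41) = 0.83^2.439
ln(A_new/A_old) = ln 0.83 / 0.41 = -0.1863 / 0.41 = -0.4545
A_new/A_old = e^-0.4545 ≈ 0.6348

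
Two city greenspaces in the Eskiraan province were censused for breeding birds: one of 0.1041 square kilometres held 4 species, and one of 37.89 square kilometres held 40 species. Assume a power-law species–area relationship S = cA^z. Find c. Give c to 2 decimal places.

z = ln(S₂/S₁) / ln(A₂/A₁) = ln(40/4) / ln(37.89/0.1041) = 2.3026 / 5.8971 = 0.3905
c = S₁ / A₁^z = 4 / 0.1041^0.3905 = 4 / 0.4134 = 9.676

9.68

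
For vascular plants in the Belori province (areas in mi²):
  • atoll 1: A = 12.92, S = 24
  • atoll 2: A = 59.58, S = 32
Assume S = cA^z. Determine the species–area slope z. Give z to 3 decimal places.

Taking logs: ln S = ln c + z ln A, so z = (ln S₂ − ln S₁)/(ln A₂ − ln A₁).
z = ln(32/24) / ln(59.58/12.92) = ln(1.333) / ln(4.611) = 0.2877 / 1.5285 = 0.1882

0.188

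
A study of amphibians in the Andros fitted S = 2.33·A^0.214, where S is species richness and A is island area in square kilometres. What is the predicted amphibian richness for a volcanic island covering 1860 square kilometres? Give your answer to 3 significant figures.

11.7

S = 2.33 × 1860^0.214 = 2.33 × 5.008 ≈ 11.67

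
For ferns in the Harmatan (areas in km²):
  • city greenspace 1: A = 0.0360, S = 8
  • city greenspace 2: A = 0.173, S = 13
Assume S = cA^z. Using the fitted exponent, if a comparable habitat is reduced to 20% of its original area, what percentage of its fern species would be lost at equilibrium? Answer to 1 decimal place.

39.2%

z = ln(13/8) / ln(0.173/0.036) = 0.4855 / 1.5698 = 0.3093
S_new/S_old = (A_new/A_old)^z = 0.2^0.3093 = exp(0.3093 × -1.6094) = 0.6079
Fraction lost = 1 − 0.6079 = 0.3921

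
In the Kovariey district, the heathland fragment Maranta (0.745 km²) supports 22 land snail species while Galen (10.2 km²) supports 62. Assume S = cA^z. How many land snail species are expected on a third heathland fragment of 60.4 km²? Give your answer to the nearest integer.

z = ln(62/22) / ln(10.2/0.745) = 1.0361 / 2.6168 = 0.3959
c = 22 / 0.745^0.3959 = 22 / 0.89 = 24.72
S₃ = 24.72 × 60.4^0.3959 = 24.72 × 5.072 ≈ 125.4

125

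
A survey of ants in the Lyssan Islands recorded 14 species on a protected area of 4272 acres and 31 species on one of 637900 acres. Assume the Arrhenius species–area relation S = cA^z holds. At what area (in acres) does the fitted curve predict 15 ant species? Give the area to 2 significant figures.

6600 acres

z = ln(31/14) / ln(637900/4272) = 0.7949 / 5.0061 = 0.1588
c = 14 / 4272^0.1588 = 14 / 3.772 = 3.712
A = (15/3.712)^(1/0.1588) ⇒ ln A = ln(4.041)/0.1588 = 8.7943
A = e^8.7943 ≈ 6597 acres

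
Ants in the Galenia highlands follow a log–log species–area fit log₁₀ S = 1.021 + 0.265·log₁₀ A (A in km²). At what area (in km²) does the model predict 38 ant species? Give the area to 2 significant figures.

130 km²

38 = 10.5 × A^0.265  ⇒  A^0.265 = 38/10.5 = 3.621
ln A = ln(3.621) / 0.265 = 1.2866 / 0.265 = 4.8553
A = e^4.8553 ≈ 128.4 km²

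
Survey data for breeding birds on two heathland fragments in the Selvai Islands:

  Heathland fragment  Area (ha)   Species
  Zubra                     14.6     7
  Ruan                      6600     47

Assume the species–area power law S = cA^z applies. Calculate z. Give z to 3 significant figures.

0.311

Taking logs: ln S = ln c + z ln A, so z = (ln S₂ − ln S₁)/(ln A₂ − ln A₁).
z = ln(47/7) / ln(6600/14.6) = ln(6.714) / ln(452.1) = 1.9042 / 6.1138 = 0.3115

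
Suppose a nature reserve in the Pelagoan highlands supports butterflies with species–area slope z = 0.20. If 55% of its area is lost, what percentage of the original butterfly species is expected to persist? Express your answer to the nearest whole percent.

85%

S_new/S_old = (A_new/A_old)^z = 0.45^0.2
= exp(0.2 × ln 0.45) = exp(0.2 × -0.7985) = exp(-0.1597) ≈ 0.8524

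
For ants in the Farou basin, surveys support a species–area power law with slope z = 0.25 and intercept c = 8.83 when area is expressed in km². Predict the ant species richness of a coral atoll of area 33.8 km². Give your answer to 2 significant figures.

21

S = 8.83 × 33.8^0.25
ln S = ln 8.83 + 0.25 × ln 33.8 = 2.1782 + 0.25 × 3.5205 = 3.0583
S = e^3.0583 ≈ 21.29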